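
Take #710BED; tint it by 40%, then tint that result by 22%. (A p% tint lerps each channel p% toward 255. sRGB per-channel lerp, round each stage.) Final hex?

#710BED is rgb(113, 11, 237).
A 40% tint moves each channel 40% toward 255:
  R: 113 + 0.4×(255−113) = 113 + 56.8 = 169.8 → 170
  G: 11 + 0.4×(255−11) = 11 + 97.6 = 108.6 → 109
  B: 237 + 7.2 = 244.2 → 244
After the tint: rgb(170, 109, 244) = #AA6DF4.
A 22% tint moves each channel 22% toward 255:
  R: 170 + 0.22×(255−170) = 170 + 18.7 = 188.7 → 189
  G: 109 + 32.12 = 141.12 → 141
  B: 244 + 0.22×(255−244) = 244 + 2.42 = 246.42 → 246
rgb(189, 141, 246) = #BD8DF6.

#BD8DF6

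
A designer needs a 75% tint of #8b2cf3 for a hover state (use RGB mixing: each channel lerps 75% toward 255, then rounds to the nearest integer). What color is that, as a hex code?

#e2cafc

#8b2cf3 is rgb(139, 44, 243).
Per channel, c → c + 0.75(255 − c):
  R: 139 + 87 = 226 → 226
  G: 44 + 0.75×(255−44) = 44 + 158.25 = 202.25 → 202
  B: 243 + 9 = 252 → 252
rgb(226, 202, 252) = #e2cafc.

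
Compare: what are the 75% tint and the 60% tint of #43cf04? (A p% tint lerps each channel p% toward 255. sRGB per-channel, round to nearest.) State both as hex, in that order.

#d0f3c0, #b4ec9b

#43cf04 is rgb(67, 207, 4).
75% tint:
  R: 67 + 0.75×(255−67) = 67 + 141 = 208 → 208
  G: 207 + 36 = 243 → 243
  B: 4 + 0.75×(255−4) = 4 + 188.25 = 192.25 → 192
  → #d0f3c0
60% tint:
  R: 67 + 0.6×(255−67) = 67 + 112.8 = 179.8 → 180
  G: 207 + 0.6×(255−207) = 207 + 28.8 = 235.8 → 236
  B: 4 + 150.6 = 154.6 → 155
  → #b4ec9b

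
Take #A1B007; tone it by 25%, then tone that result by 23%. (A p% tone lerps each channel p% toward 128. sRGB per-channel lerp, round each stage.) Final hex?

#939C3A

#A1B007 is rgb(161, 176, 7).
A 25% tone moves each channel 25% toward 128:
  R: 161 + 0.25×(128−161) = 161 − 8.25 = 152.75 → 153
  G: 176 + 0.25×(128−176) = 176 − 12 = 164 → 164
  B: 7 + 0.25×(128−7) = 7 + 30.25 = 37.25 → 37
After the tone: rgb(153, 164, 37) = #99A425.
Per channel, c → c + 0.23(128 − c):
  R: 153 − 5.75 = 147.25 → 147
  G: 164 − 8.28 = 155.72 → 156
  B: 37 + 0.23×(128−37) = 37 + 20.93 = 57.93 → 58
rgb(147, 156, 58) = #939C3A.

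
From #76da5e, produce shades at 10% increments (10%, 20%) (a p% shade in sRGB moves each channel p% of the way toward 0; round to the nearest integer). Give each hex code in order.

#76da5e is rgb(118, 218, 94).
10%: (118 − 11.8 = 106.2→106, 218 − 21.8 = 196.2→196, 94 − 9.4 = 84.6→85) → #6ac455
20%: (118 − 23.6 = 94.4→94, 218 − 43.6 = 174.4→174, 94 − 18.8 = 75.2→75) → #5eae4b

#6ac455, #5eae4b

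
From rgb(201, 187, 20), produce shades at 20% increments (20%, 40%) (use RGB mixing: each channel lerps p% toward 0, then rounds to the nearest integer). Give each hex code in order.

20%: (201 − 40.2 = 160.8→161, 187 − 37.4 = 149.6→150, 20 − 4 = 16→16) → #a19610
40%: (201 − 80.4 = 120.6→121, 187 − 74.8 = 112.2→112, 20 − 8 = 12→12) → #79700c

#a19610, #79700c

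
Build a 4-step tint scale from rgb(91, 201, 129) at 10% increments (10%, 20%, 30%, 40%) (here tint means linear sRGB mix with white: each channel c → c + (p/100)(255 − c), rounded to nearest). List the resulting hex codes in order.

#6BCE8E, #7CD49A, #8CD9A7, #9DDFB3

10%: (91 + 16.4 = 107.4→107, 201 + 5.4 = 206.4→206, 129 + 12.6 = 141.6→142) → #6BCE8E
20%: (91 + 32.8 = 123.8→124, 201 + 10.8 = 211.8→212, 129 + 25.2 = 154.2→154) → #7CD49A
30%: (91 + 49.2 = 140.2→140, 201 + 16.2 = 217.2→217, 129 + 37.8 = 166.8→167) → #8CD9A7
40%: (91 + 65.6 = 156.6→157, 201 + 21.6 = 222.6→223, 129 + 50.4 = 179.4→179) → #9DDFB3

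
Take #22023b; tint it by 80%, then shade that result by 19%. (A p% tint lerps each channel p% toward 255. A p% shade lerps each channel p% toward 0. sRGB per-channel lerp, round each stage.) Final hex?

#aba5af

#22023b is rgb(34, 2, 59).
Lerp each channel 80% toward 255:
  R: 34 + 176.8 = 210.8 → 211
  G: 2 + 202.4 = 204.4 → 204
  B: 59 + 0.8×(255−59) = 59 + 156.8 = 215.8 → 216
After the tint: rgb(211, 204, 216) = #d3ccd8.
Lerp each channel 19% toward 0:
  R: 211 + 0.19×(0−211) = 211 − 40.09 = 170.91 → 171
  G: 204 + 0.19×(0−204) = 204 − 38.76 = 165.24 → 165
  B: 216 − 41.04 = 174.96 → 175
rgb(171, 165, 175) = #aba5af.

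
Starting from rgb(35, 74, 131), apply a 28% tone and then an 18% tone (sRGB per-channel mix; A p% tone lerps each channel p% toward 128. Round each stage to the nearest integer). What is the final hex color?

#496082

Lerp each channel 28% toward 128:
  R: 35 + 26.04 = 61.04 → 61
  G: 74 + 15.12 = 89.12 → 89
  B: 131 − 0.84 = 130.16 → 130
After the tone: rgb(61, 89, 130) = #3d5982.
Per channel, c → c + 0.18(128 − c):
  R: 61 + 12.06 = 73.06 → 73
  G: 89 + 0.18×(128−89) = 89 + 7.02 = 96.02 → 96
  B: 130 − 0.36 = 129.64 → 130
rgb(73, 96, 130) = #496082.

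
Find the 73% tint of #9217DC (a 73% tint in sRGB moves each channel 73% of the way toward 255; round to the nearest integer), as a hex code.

#E2C0F6

#9217DC is rgb(146, 23, 220).
A 73% tint moves each channel 73% toward 255:
  R: 146 + 79.57 = 225.57 → 226
  G: 23 + 169.36 = 192.36 → 192
  B: 220 + 25.55 = 245.55 → 246
rgb(226, 192, 246) = #E2C0F6.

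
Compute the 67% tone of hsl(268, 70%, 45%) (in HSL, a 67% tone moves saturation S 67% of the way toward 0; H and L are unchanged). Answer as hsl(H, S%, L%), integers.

hsl(268, 23%, 45%)

S moves 67% from 70 toward 0: 70 − 46.9 = 23.1 → 23.
H and L are unchanged.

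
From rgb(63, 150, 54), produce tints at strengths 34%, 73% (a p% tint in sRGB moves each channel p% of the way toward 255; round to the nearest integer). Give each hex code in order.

#80ba7a, #cbe3c9

34%: (63 + 65.28 = 128.28→128, 150 + 35.7 = 185.7→186, 54 + 68.34 = 122.34→122) → #80ba7a
73%: (63 + 140.16 = 203.16→203, 150 + 76.65 = 226.65→227, 54 + 146.73 = 200.73→201) → #cbe3c9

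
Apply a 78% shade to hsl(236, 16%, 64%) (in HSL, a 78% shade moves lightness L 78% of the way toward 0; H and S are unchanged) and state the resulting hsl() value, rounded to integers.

hsl(236, 16%, 14%)

L moves 78% from 64 toward 0: 64 − 49.92 = 14.08 → 14.
H and S are unchanged.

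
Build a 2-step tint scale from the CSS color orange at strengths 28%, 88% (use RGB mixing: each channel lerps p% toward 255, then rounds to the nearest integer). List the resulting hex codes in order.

#ffbe47, #fff4e0

CSS orange is rgb(255, 165, 0).
28%: (255→255, 165 + 25.2 = 190.2→190, 0 + 71.4 = 71.4→71) → #ffbe47
88%: (255→255, 165 + 79.2 = 244.2→244, 0 + 224.4 = 224.4→224) → #fff4e0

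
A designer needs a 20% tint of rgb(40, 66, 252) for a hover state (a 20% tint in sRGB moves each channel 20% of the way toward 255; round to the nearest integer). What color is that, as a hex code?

A 20% tint moves each channel 20% toward 255:
  R: 40 + 0.2×(255−40) = 40 + 43 = 83 → 83
  G: 66 + 37.8 = 103.8 → 104
  B: 252 + 0.6 = 252.6 → 253
rgb(83, 104, 253) = #5368fd.

#5368fd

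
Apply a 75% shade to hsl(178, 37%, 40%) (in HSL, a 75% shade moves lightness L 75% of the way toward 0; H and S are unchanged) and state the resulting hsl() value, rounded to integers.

hsl(178, 37%, 10%)

L moves 75% from 40 toward 0: 40 − 30 = 10 → 10.
H and S are unchanged.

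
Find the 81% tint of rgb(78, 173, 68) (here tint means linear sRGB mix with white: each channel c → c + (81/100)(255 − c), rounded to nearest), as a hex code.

An 81% tint moves each channel 81% toward 255:
  R: 78 + 0.81×(255−78) = 78 + 143.37 = 221.37 → 221
  G: 173 + 0.81×(255−173) = 173 + 66.42 = 239.42 → 239
  B: 68 + 0.81×(255−68) = 68 + 151.47 = 219.47 → 219
rgb(221, 239, 219) = #ddefdb.

#ddefdb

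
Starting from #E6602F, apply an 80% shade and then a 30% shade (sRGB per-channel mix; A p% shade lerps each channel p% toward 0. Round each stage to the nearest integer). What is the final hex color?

#E6602F is rgb(230, 96, 47).
An 80% shade moves each channel 80% toward 0:
  R: 230 + 0.8×(0−230) = 230 − 184 = 46 → 46
  G: 96 + 0.8×(0−96) = 96 − 76.8 = 19.2 → 19
  B: 47 − 37.6 = 9.4 → 9
After the shade: rgb(46, 19, 9) = #2E1309.
A 30% shade moves each channel 30% toward 0:
  R: 46 + 0.3×(0−46) = 46 − 13.8 = 32.2 → 32
  G: 19 + 0.3×(0−19) = 19 − 5.7 = 13.3 → 13
  B: 9 + 0.3×(0−9) = 9 − 2.7 = 6.3 → 6
rgb(32, 13, 6) = #200D06.

#200D06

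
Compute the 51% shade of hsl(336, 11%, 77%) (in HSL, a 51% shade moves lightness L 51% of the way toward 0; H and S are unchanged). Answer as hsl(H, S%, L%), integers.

L moves 51% from 77 toward 0: 77 − 39.27 = 37.73 → 38.
H and S are unchanged.

hsl(336, 11%, 38%)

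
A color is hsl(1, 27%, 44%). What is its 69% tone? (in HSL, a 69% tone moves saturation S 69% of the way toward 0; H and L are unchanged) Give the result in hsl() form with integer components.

hsl(1, 8%, 44%)

S moves 69% from 27 toward 0: 27 − 18.63 = 8.37 → 8.
H and L are unchanged.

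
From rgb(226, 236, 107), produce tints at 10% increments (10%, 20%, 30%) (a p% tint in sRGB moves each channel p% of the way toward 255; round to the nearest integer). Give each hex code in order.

#e5ee7a, #e8f089, #ebf297

10%: (226 + 2.9 = 228.9→229, 236 + 1.9 = 237.9→238, 107 + 14.8 = 121.8→122) → #e5ee7a
20%: (226 + 5.8 = 231.8→232, 236 + 3.8 = 239.8→240, 107 + 29.6 = 136.6→137) → #e8f089
30%: (226 + 8.7 = 234.7→235, 236 + 5.7 = 241.7→242, 107 + 44.4 = 151.4→151) → #ebf297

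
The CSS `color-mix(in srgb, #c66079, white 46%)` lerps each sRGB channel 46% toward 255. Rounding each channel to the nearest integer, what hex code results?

#c66079 is rgb(198, 96, 121).
Per channel, c → c + 0.46(255 − c):
  R: 198 + 26.22 = 224.22 → 224
  G: 96 + 0.46×(255−96) = 96 + 73.14 = 169.14 → 169
  B: 121 + 0.46×(255−121) = 121 + 61.64 = 182.64 → 183
rgb(224, 169, 183) = #e0a9b7.

#e0a9b7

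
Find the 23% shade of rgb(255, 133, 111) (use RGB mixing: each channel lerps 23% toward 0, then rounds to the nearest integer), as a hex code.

Lerp each channel 23% toward 0:
  R: 255 − 58.65 = 196.35 → 196
  G: 133 − 30.59 = 102.41 → 102
  B: 111 + 0.23×(0−111) = 111 − 25.53 = 85.47 → 85
rgb(196, 102, 85) = #C46655.

#C46655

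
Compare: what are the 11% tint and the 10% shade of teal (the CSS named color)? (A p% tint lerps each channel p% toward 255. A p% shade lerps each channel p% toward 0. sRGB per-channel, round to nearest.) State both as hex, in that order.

#1C8E8E, #007373

CSS teal is rgb(0, 128, 128).
11% tint:
  R: 0 + 28.05 = 28.05 → 28
  G: 128 + 0.11×(255−128) = 128 + 13.97 = 141.97 → 142
  B: 128 + 0.11×(255−128) = 128 + 13.97 = 141.97 → 142
  → #1C8E8E
10% shade:
  R: 0 + 0.1×(0−0) = 0 + 0 = 0 → 0
  G: 128 + 0.1×(0−128) = 128 − 12.8 = 115.2 → 115
  B: 128 + 0.1×(0−128) = 128 − 12.8 = 115.2 → 115
  → #007373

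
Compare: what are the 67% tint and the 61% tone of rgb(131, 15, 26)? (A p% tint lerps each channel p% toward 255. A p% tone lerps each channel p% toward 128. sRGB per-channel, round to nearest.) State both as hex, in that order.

67% tint:
  R: 131 + 0.67×(255−131) = 131 + 83.08 = 214.08 → 214
  G: 15 + 160.8 = 175.8 → 176
  B: 26 + 0.67×(255−26) = 26 + 153.43 = 179.43 → 179
  → #D6B0B3
61% tone:
  R: 131 − 1.83 = 129.17 → 129
  G: 15 + 0.61×(128−15) = 15 + 68.93 = 83.93 → 84
  B: 26 + 0.61×(128−26) = 26 + 62.22 = 88.22 → 88
  → #815458

#D6B0B3, #815458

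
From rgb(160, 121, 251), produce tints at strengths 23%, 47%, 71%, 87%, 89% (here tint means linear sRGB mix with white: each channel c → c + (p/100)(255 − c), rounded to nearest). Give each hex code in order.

23%: (160 + 21.85 = 181.85→182, 121 + 30.82 = 151.82→152, 251 + 0.92 = 251.92→252) → #B698FC
47%: (160 + 44.65 = 204.65→205, 121 + 62.98 = 183.98→184, 251 + 1.88 = 252.88→253) → #CDB8FD
71%: (160 + 67.45 = 227.45→227, 121 + 95.14 = 216.14→216, 251 + 2.84 = 253.84→254) → #E3D8FE
87%: (160 + 82.65 = 242.65→243, 121 + 116.58 = 237.58→238, 251 + 3.48 = 254.48→254) → #F3EEFE
89%: (160 + 84.55 = 244.55→245, 121 + 119.26 = 240.26→240, 251 + 3.56 = 254.56→255) → #F5F0FF

#B698FC, #CDB8FD, #E3D8FE, #F3EEFE, #F5F0FF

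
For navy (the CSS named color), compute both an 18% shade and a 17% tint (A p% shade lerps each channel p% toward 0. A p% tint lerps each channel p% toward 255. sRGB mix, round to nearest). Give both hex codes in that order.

CSS navy is rgb(0, 0, 128).
18% shade:
  R: 0 + 0.18×(0−0) = 0 + 0 = 0 → 0
  G: 0 + 0.18×(0−0) = 0 + 0 = 0 → 0
  B: 128 + 0.18×(0−128) = 128 − 23.04 = 104.96 → 105
  → #000069
17% tint:
  R: 0 + 43.35 = 43.35 → 43
  G: 0 + 43.35 = 43.35 → 43
  B: 128 + 0.17×(255−128) = 128 + 21.59 = 149.59 → 150
  → #2B2B96

#000069, #2B2B96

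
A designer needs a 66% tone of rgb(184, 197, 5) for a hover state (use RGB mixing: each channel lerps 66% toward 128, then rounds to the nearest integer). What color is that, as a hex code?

#939756

Lerp each channel 66% toward 128:
  R: 184 − 36.96 = 147.04 → 147
  G: 197 − 45.54 = 151.46 → 151
  B: 5 + 81.18 = 86.18 → 86
rgb(147, 151, 86) = #939756.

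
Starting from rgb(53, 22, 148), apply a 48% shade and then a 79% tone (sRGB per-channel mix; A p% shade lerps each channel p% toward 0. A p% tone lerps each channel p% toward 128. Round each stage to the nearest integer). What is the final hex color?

Per channel, c → c + 0.48(0 − c):
  R: 53 − 25.44 = 27.56 → 28
  G: 22 + 0.48×(0−22) = 22 − 10.56 = 11.44 → 11
  B: 148 − 71.04 = 76.96 → 77
After the shade: rgb(28, 11, 77) = #1C0B4D.
Lerp each channel 79% toward 128:
  R: 28 + 0.79×(128−28) = 28 + 79 = 107 → 107
  G: 11 + 0.79×(128−11) = 11 + 92.43 = 103.43 → 103
  B: 77 + 0.79×(128−77) = 77 + 40.29 = 117.29 → 117
rgb(107, 103, 117) = #6B6775.

#6B6775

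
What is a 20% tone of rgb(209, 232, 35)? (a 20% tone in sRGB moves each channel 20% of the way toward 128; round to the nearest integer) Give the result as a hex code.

Lerp each channel 20% toward 128:
  R: 209 + 0.2×(128−209) = 209 − 16.2 = 192.8 → 193
  G: 232 + 0.2×(128−232) = 232 − 20.8 = 211.2 → 211
  B: 35 + 18.6 = 53.6 → 54
rgb(193, 211, 54) = #c1d336.

#c1d336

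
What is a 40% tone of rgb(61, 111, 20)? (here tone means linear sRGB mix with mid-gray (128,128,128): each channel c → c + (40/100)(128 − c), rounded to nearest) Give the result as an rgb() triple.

Lerp each channel 40% toward 128:
  R: 61 + 26.8 = 87.8 → 88
  G: 111 + 0.4×(128−111) = 111 + 6.8 = 117.8 → 118
  B: 20 + 0.4×(128−20) = 20 + 43.2 = 63.2 → 63

rgb(88, 118, 63)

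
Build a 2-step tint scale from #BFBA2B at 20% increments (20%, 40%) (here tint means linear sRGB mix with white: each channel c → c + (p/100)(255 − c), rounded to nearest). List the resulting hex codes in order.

#CCC855, #D9D680

#BFBA2B is rgb(191, 186, 43).
20%: (191 + 12.8 = 203.8→204, 186 + 13.8 = 199.8→200, 43 + 42.4 = 85.4→85) → #CCC855
40%: (191 + 25.6 = 216.6→217, 186 + 27.6 = 213.6→214, 43 + 84.8 = 127.8→128) → #D9D680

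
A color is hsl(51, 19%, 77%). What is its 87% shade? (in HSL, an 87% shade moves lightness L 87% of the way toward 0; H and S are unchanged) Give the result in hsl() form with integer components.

L moves 87% from 77 toward 0: 77 − 66.99 = 10.01 → 10.
H and S are unchanged.

hsl(51, 19%, 10%)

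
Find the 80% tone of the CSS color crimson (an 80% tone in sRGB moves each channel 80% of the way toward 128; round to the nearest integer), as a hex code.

#926A72

CSS crimson is rgb(220, 20, 60).
Per channel, c → c + 0.8(128 − c):
  R: 220 + 0.8×(128−220) = 220 − 73.6 = 146.4 → 146
  G: 20 + 0.8×(128−20) = 20 + 86.4 = 106.4 → 106
  B: 60 + 0.8×(128−60) = 60 + 54.4 = 114.4 → 114
rgb(146, 106, 114) = #926A72.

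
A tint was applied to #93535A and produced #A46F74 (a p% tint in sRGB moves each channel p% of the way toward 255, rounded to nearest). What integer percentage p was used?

#93535A is rgb(147, 83, 90); #A46F74 is rgb(164, 111, 116).
On the G channel (widest range): 111 ≈ 83 + (p/100)(255 − 83), so p ≈ 100×(111 − 83)/(255 − 83) = 2800/172 = 16.28.
p = 16 reproduces all three channels after rounding.

16%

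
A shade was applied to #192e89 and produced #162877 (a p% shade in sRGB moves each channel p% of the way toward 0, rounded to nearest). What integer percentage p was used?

#192e89 is rgb(25, 46, 137); #162877 is rgb(22, 40, 119).
On the B channel (widest range): 119 ≈ 137 + (p/100)(0 − 137), so p ≈ 100×(119 − 137)/(0 − 137) = -1800/-137 = 13.14.
p = 13 reproduces all three channels after rounding.

13%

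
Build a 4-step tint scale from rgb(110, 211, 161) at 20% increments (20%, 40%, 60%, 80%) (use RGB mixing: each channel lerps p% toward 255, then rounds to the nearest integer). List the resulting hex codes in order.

20%: (110 + 29 = 139→139, 211 + 8.8 = 219.8→220, 161 + 18.8 = 179.8→180) → #8BDCB4
40%: (110 + 58 = 168→168, 211 + 17.6 = 228.6→229, 161 + 37.6 = 198.6→199) → #A8E5C7
60%: (110 + 87 = 197→197, 211 + 26.4 = 237.4→237, 161 + 56.4 = 217.4→217) → #C5EDD9
80%: (110 + 116 = 226→226, 211 + 35.2 = 246.2→246, 161 + 75.2 = 236.2→236) → #E2F6EC

#8BDCB4, #A8E5C7, #C5EDD9, #E2F6EC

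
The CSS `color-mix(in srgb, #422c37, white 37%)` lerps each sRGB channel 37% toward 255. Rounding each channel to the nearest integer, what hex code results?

#422c37 is rgb(66, 44, 55).
Per channel, c → c + 0.37(255 − c):
  R: 66 + 69.93 = 135.93 → 136
  G: 44 + 78.07 = 122.07 → 122
  B: 55 + 0.37×(255−55) = 55 + 74 = 129 → 129
rgb(136, 122, 129) = #887a81.

#887a81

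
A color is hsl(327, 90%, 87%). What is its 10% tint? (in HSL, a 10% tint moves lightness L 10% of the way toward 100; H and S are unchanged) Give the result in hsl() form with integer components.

hsl(327, 90%, 88%)

L moves 10% from 87 toward 100: 87 + 1.3 = 88.3 → 88.
H and S are unchanged.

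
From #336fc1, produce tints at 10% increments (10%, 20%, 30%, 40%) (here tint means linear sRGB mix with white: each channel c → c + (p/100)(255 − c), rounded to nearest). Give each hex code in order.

#336fc1 is rgb(51, 111, 193).
10%: (51 + 20.4 = 71.4→71, 111 + 14.4 = 125.4→125, 193 + 6.2 = 199.2→199) → #477dc7
20%: (51 + 40.8 = 91.8→92, 111 + 28.8 = 139.8→140, 193 + 12.4 = 205.4→205) → #5c8ccd
30%: (51 + 61.2 = 112.2→112, 111 + 43.2 = 154.2→154, 193 + 18.6 = 211.6→212) → #709ad4
40%: (51 + 81.6 = 132.6→133, 111 + 57.6 = 168.6→169, 193 + 24.8 = 217.8→218) → #85a9da

#477dc7, #5c8ccd, #709ad4, #85a9da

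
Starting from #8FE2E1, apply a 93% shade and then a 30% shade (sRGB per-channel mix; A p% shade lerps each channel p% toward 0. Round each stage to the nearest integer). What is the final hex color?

#070B0B

#8FE2E1 is rgb(143, 226, 225).
A 93% shade moves each channel 93% toward 0:
  R: 143 + 0.93×(0−143) = 143 − 132.99 = 10.01 → 10
  G: 226 + 0.93×(0−226) = 226 − 210.18 = 15.82 → 16
  B: 225 + 0.93×(0−225) = 225 − 209.25 = 15.75 → 16
After the shade: rgb(10, 16, 16) = #0A1010.
Per channel, c → c + 0.3(0 − c):
  R: 10 + 0.3×(0−10) = 10 − 3 = 7 → 7
  G: 16 + 0.3×(0−16) = 16 − 4.8 = 11.2 → 11
  B: 16 + 0.3×(0−16) = 16 − 4.8 = 11.2 → 11
rgb(7, 11, 11) = #070B0B.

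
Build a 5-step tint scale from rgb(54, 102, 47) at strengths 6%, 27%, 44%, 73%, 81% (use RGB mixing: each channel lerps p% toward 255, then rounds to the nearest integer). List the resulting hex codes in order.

6%: (54 + 12.06 = 66.06→66, 102 + 9.18 = 111.18→111, 47 + 12.48 = 59.48→59) → #426f3b
27%: (54 + 54.27 = 108.27→108, 102 + 41.31 = 143.31→143, 47 + 56.16 = 103.16→103) → #6c8f67
44%: (54 + 88.44 = 142.44→142, 102 + 67.32 = 169.32→169, 47 + 91.52 = 138.52→139) → #8ea98b
73%: (54 + 146.73 = 200.73→201, 102 + 111.69 = 213.69→214, 47 + 151.84 = 198.84→199) → #c9d6c7
81%: (54 + 162.81 = 216.81→217, 102 + 123.93 = 225.93→226, 47 + 168.48 = 215.48→215) → #d9e2d7

#426f3b, #6c8f67, #8ea98b, #c9d6c7, #d9e2d7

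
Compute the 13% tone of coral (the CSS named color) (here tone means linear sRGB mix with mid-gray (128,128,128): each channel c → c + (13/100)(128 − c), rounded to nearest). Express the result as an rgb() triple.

CSS coral is rgb(255, 127, 80).
Lerp each channel 13% toward 128:
  R: 255 + 0.13×(128−255) = 255 − 16.51 = 238.49 → 238
  G: 127 + 0.13 = 127.13 → 127
  B: 80 + 0.13×(128−80) = 80 + 6.24 = 86.24 → 86

rgb(238, 127, 86)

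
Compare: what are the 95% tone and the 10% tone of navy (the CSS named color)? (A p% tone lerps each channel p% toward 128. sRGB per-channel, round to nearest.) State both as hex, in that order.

#7a7a80, #0d0d80

CSS navy is rgb(0, 0, 128).
95% tone:
  R: 0 + 121.6 = 121.6 → 122
  G: 0 + 0.95×(128−0) = 0 + 121.6 = 121.6 → 122
  B: 128 + 0 = 128 → 128
  → #7a7a80
10% tone:
  R: 0 + 0.1×(128−0) = 0 + 12.8 = 12.8 → 13
  G: 0 + 12.8 = 12.8 → 13
  B: 128 + 0.1×(128−128) = 128 + 0 = 128 → 128
  → #0d0d80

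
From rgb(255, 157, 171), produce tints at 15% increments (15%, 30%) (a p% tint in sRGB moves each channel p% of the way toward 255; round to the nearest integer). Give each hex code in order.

#ffacb8, #ffbac4

15%: (255→255, 157 + 14.7 = 171.7→172, 171 + 12.6 = 183.6→184) → #ffacb8
30%: (255→255, 157 + 29.4 = 186.4→186, 171 + 25.2 = 196.2→196) → #ffbac4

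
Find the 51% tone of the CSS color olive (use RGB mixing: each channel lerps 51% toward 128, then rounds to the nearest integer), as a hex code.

CSS olive is rgb(128, 128, 0).
A 51% tone moves each channel 51% toward 128:
  R: 128 + 0.51×(128−128) = 128 + 0 = 128 → 128
  G: 128 + 0.51×(128−128) = 128 + 0 = 128 → 128
  B: 0 + 0.51×(128−0) = 0 + 65.28 = 65.28 → 65
rgb(128, 128, 65) = #808041.

#808041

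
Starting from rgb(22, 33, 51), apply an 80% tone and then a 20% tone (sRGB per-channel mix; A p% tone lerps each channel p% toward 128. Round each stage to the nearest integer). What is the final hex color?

#6F7174

Per channel, c → c + 0.8(128 − c):
  R: 22 + 0.8×(128−22) = 22 + 84.8 = 106.8 → 107
  G: 33 + 76 = 109 → 109
  B: 51 + 61.6 = 112.6 → 113
After the tone: rgb(107, 109, 113) = #6B6D71.
Per channel, c → c + 0.2(128 − c):
  R: 107 + 4.2 = 111.2 → 111
  G: 109 + 0.2×(128−109) = 109 + 3.8 = 112.8 → 113
  B: 113 + 0.2×(128−113) = 113 + 3 = 116 → 116
rgb(111, 113, 116) = #6F7174.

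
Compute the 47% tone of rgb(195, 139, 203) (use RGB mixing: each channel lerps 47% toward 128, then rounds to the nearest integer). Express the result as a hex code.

#A486A8

Per channel, c → c + 0.47(128 − c):
  R: 195 + 0.47×(128−195) = 195 − 31.49 = 163.51 → 164
  G: 139 + 0.47×(128−139) = 139 − 5.17 = 133.83 → 134
  B: 203 − 35.25 = 167.75 → 168
rgb(164, 134, 168) = #A486A8.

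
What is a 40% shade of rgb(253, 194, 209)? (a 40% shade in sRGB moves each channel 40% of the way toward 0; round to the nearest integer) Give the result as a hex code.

Lerp each channel 40% toward 0:
  R: 253 + 0.4×(0−253) = 253 − 101.2 = 151.8 → 152
  G: 194 + 0.4×(0−194) = 194 − 77.6 = 116.4 → 116
  B: 209 + 0.4×(0−209) = 209 − 83.6 = 125.4 → 125
rgb(152, 116, 125) = #98747d.

#98747d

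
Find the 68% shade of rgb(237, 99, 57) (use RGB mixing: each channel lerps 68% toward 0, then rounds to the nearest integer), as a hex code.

#4C2012

Lerp each channel 68% toward 0:
  R: 237 − 161.16 = 75.84 → 76
  G: 99 + 0.68×(0−99) = 99 − 67.32 = 31.68 → 32
  B: 57 − 38.76 = 18.24 → 18
rgb(76, 32, 18) = #4C2012.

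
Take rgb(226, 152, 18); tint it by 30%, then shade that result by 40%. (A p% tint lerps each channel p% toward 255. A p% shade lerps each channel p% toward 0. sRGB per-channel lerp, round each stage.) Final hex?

#8D6E35

A 30% tint moves each channel 30% toward 255:
  R: 226 + 8.7 = 234.7 → 235
  G: 152 + 0.3×(255−152) = 152 + 30.9 = 182.9 → 183
  B: 18 + 0.3×(255−18) = 18 + 71.1 = 89.1 → 89
After the tint: rgb(235, 183, 89) = #EBB759.
Per channel, c → c + 0.4(0 − c):
  R: 235 + 0.4×(0−235) = 235 − 94 = 141 → 141
  G: 183 + 0.4×(0−183) = 183 − 73.2 = 109.8 → 110
  B: 89 + 0.4×(0−89) = 89 − 35.6 = 53.4 → 53
rgb(141, 110, 53) = #8D6E35.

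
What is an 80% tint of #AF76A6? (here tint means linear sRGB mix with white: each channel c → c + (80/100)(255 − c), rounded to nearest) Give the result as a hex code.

#EFE4ED

#AF76A6 is rgb(175, 118, 166).
Per channel, c → c + 0.8(255 − c):
  R: 175 + 0.8×(255−175) = 175 + 64 = 239 → 239
  G: 118 + 109.6 = 227.6 → 228
  B: 166 + 0.8×(255−166) = 166 + 71.2 = 237.2 → 237
rgb(239, 228, 237) = #EFE4ED.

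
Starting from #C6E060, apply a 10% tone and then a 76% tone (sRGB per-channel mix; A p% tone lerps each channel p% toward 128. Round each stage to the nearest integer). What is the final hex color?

#C6E060 is rgb(198, 224, 96).
Lerp each channel 10% toward 128:
  R: 198 + 0.1×(128−198) = 198 − 7 = 191 → 191
  G: 224 − 9.6 = 214.4 → 214
  B: 96 + 0.1×(128−96) = 96 + 3.2 = 99.2 → 99
After the tone: rgb(191, 214, 99) = #BFD663.
Per channel, c → c + 0.76(128 − c):
  R: 191 + 0.76×(128−191) = 191 − 47.88 = 143.12 → 143
  G: 214 − 65.36 = 148.64 → 149
  B: 99 + 22.04 = 121.04 → 121
rgb(143, 149, 121) = #8F9579.

#8F9579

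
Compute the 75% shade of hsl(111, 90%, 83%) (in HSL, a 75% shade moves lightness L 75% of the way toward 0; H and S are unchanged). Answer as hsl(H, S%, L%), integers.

hsl(111, 90%, 21%)

L moves 75% from 83 toward 0: 83 − 62.25 = 20.75 → 21.
H and S are unchanged.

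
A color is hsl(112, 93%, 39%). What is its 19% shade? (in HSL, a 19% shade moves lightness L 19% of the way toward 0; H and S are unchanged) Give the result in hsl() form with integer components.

hsl(112, 93%, 32%)

L moves 19% from 39 toward 0: 39 − 7.41 = 31.59 → 32.
H and S are unchanged.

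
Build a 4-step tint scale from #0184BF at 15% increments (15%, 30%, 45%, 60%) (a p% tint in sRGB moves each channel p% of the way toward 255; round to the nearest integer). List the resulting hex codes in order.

#2796C9, #4DA9D2, #73BBDC, #99CEE5

#0184BF is rgb(1, 132, 191).
15%: (1 + 38.1 = 39.1→39, 132 + 18.45 = 150.45→150, 191 + 9.6 = 200.6→201) → #2796C9
30%: (1 + 76.2 = 77.2→77, 132 + 36.9 = 168.9→169, 191 + 19.2 = 210.2→210) → #4DA9D2
45%: (1 + 114.3 = 115.3→115, 132 + 55.35 = 187.35→187, 191 + 28.8 = 219.8→220) → #73BBDC
60%: (1 + 152.4 = 153.4→153, 132 + 73.8 = 205.8→206, 191 + 38.4 = 229.4→229) → #99CEE5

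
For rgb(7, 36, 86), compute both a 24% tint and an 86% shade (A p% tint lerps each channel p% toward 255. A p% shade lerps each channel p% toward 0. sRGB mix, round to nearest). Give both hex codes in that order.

#43597F, #01050C

24% tint:
  R: 7 + 0.24×(255−7) = 7 + 59.52 = 66.52 → 67
  G: 36 + 0.24×(255−36) = 36 + 52.56 = 88.56 → 89
  B: 86 + 0.24×(255−86) = 86 + 40.56 = 126.56 → 127
  → #43597F
86% shade:
  R: 7 + 0.86×(0−7) = 7 − 6.02 = 0.98 → 1
  G: 36 − 30.96 = 5.04 → 5
  B: 86 − 73.96 = 12.04 → 12
  → #01050C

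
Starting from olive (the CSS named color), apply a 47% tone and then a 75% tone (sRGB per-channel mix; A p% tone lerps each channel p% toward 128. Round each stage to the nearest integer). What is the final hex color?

CSS olive is rgb(128, 128, 0).
A 47% tone moves each channel 47% toward 128:
  R: 128 + 0.47×(128−128) = 128 + 0 = 128 → 128
  G: 128 + 0.47×(128−128) = 128 + 0 = 128 → 128
  B: 0 + 0.47×(128−0) = 0 + 60.16 = 60.16 → 60
After the tone: rgb(128, 128, 60) = #80803c.
Lerp each channel 75% toward 128:
  R: 128 + 0 = 128 → 128
  G: 128 + 0.75×(128−128) = 128 + 0 = 128 → 128
  B: 60 + 51 = 111 → 111
rgb(128, 128, 111) = #80806f.

#80806f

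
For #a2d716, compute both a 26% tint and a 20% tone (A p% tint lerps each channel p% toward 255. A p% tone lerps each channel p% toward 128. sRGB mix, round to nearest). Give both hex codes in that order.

#a2d716 is rgb(162, 215, 22).
26% tint:
  R: 162 + 0.26×(255−162) = 162 + 24.18 = 186.18 → 186
  G: 215 + 0.26×(255−215) = 215 + 10.4 = 225.4 → 225
  B: 22 + 60.58 = 82.58 → 83
  → #bae153
20% tone:
  R: 162 + 0.2×(128−162) = 162 − 6.8 = 155.2 → 155
  G: 215 − 17.4 = 197.6 → 198
  B: 22 + 0.2×(128−22) = 22 + 21.2 = 43.2 → 43
  → #9bc62b

#bae153, #9bc62b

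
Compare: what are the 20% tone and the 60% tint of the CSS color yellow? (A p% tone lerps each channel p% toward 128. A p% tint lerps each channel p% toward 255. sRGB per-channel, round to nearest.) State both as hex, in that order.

#e6e61a, #ffff99

CSS yellow is rgb(255, 255, 0).
20% tone:
  R: 255 + 0.2×(128−255) = 255 − 25.4 = 229.6 → 230
  G: 255 − 25.4 = 229.6 → 230
  B: 0 + 25.6 = 25.6 → 26
  → #e6e61a
60% tint:
  R: 255 + 0.6×(255−255) = 255 + 0 = 255 → 255
  G: 255 + 0.6×(255−255) = 255 + 0 = 255 → 255
  B: 0 + 0.6×(255−0) = 0 + 153 = 153 → 153
  → #ffff99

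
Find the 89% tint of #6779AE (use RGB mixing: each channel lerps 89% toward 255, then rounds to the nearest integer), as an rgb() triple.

rgb(238, 240, 246)

#6779AE is rgb(103, 121, 174).
An 89% tint moves each channel 89% toward 255:
  R: 103 + 135.28 = 238.28 → 238
  G: 121 + 119.26 = 240.26 → 240
  B: 174 + 72.09 = 246.09 → 246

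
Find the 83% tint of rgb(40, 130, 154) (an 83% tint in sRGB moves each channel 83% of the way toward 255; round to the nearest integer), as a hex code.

#DAEAEE

Per channel, c → c + 0.83(255 − c):
  R: 40 + 0.83×(255−40) = 40 + 178.45 = 218.45 → 218
  G: 130 + 0.83×(255−130) = 130 + 103.75 = 233.75 → 234
  B: 154 + 83.83 = 237.83 → 238
rgb(218, 234, 238) = #DAEAEE.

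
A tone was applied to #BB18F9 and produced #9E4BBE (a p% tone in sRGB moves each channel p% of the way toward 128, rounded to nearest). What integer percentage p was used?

49%

#BB18F9 is rgb(187, 24, 249); #9E4BBE is rgb(158, 75, 190).
On the B channel (widest range): 190 ≈ 249 + (p/100)(128 − 249), so p ≈ 100×(190 − 249)/(128 − 249) = -5900/-121 = 48.76.
p = 49 reproduces all three channels after rounding.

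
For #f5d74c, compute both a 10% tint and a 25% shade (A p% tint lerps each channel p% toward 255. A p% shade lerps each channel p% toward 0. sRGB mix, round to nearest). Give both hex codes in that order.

#f5d74c is rgb(245, 215, 76).
10% tint:
  R: 245 + 0.1×(255−245) = 245 + 1 = 246 → 246
  G: 215 + 4 = 219 → 219
  B: 76 + 0.1×(255−76) = 76 + 17.9 = 93.9 → 94
  → #f6db5e
25% shade:
  R: 245 − 61.25 = 183.75 → 184
  G: 215 − 53.75 = 161.25 → 161
  B: 76 + 0.25×(0−76) = 76 − 19 = 57 → 57
  → #b8a139

#f6db5e, #b8a139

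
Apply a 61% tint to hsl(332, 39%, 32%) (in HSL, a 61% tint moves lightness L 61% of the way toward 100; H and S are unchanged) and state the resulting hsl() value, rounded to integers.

hsl(332, 39%, 73%)

L moves 61% from 32 toward 100: 32 + 41.48 = 73.48 → 73.
H and S are unchanged.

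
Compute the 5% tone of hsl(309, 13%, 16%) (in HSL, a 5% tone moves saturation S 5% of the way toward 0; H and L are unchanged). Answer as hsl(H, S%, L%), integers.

hsl(309, 12%, 16%)

S moves 5% from 13 toward 0: 13 − 0.65 = 12.35 → 12.
H and L are unchanged.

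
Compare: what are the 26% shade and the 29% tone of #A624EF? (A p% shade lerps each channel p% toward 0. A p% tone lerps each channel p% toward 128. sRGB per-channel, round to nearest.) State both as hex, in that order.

#A624EF is rgb(166, 36, 239).
26% shade:
  R: 166 + 0.26×(0−166) = 166 − 43.16 = 122.84 → 123
  G: 36 + 0.26×(0−36) = 36 − 9.36 = 26.64 → 27
  B: 239 + 0.26×(0−239) = 239 − 62.14 = 176.86 → 177
  → #7B1BB1
29% tone:
  R: 166 + 0.29×(128−166) = 166 − 11.02 = 154.98 → 155
  G: 36 + 26.68 = 62.68 → 63
  B: 239 + 0.29×(128−239) = 239 − 32.19 = 206.81 → 207
  → #9B3FCF

#7B1BB1, #9B3FCF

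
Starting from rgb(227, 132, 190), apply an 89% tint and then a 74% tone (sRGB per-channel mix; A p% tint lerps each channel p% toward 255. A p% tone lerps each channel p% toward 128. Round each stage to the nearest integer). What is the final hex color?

#a09d9f

Lerp each channel 89% toward 255:
  R: 227 + 24.92 = 251.92 → 252
  G: 132 + 0.89×(255−132) = 132 + 109.47 = 241.47 → 241
  B: 190 + 57.85 = 247.85 → 248
After the tint: rgb(252, 241, 248) = #fcf1f8.
A 74% tone moves each channel 74% toward 128:
  R: 252 − 91.76 = 160.24 → 160
  G: 241 + 0.74×(128−241) = 241 − 83.62 = 157.38 → 157
  B: 248 − 88.8 = 159.2 → 159
rgb(160, 157, 159) = #a09d9f.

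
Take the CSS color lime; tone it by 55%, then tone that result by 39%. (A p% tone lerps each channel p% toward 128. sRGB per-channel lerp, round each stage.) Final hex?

#5DA35D

CSS lime is rgb(0, 255, 0).
Per channel, c → c + 0.55(128 − c):
  R: 0 + 0.55×(128−0) = 0 + 70.4 = 70.4 → 70
  G: 255 − 69.85 = 185.15 → 185
  B: 0 + 0.55×(128−0) = 0 + 70.4 = 70.4 → 70
After the tone: rgb(70, 185, 70) = #46B946.
Lerp each channel 39% toward 128:
  R: 70 + 0.39×(128−70) = 70 + 22.62 = 92.62 → 93
  G: 185 − 22.23 = 162.77 → 163
  B: 70 + 22.62 = 92.62 → 93
rgb(93, 163, 93) = #5DA35D.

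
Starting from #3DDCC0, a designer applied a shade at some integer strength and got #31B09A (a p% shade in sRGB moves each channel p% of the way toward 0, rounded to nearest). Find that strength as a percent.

20%

#3DDCC0 is rgb(61, 220, 192); #31B09A is rgb(49, 176, 154).
On the G channel (widest range): 176 ≈ 220 + (p/100)(0 − 220), so p ≈ 100×(176 − 220)/(0 − 220) = -4400/-220 = 20.00.
p = 20 reproduces all three channels after rounding.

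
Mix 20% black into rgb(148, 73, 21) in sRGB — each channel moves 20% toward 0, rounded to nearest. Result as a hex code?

#763a11

Per channel, c → c + 0.2(0 − c):
  R: 148 + 0.2×(0−148) = 148 − 29.6 = 118.4 → 118
  G: 73 + 0.2×(0−73) = 73 − 14.6 = 58.4 → 58
  B: 21 + 0.2×(0−21) = 21 − 4.2 = 16.8 → 17
rgb(118, 58, 17) = #763a11.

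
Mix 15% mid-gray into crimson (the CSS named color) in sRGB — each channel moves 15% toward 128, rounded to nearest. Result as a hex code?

CSS crimson is rgb(220, 20, 60).
Lerp each channel 15% toward 128:
  R: 220 − 13.8 = 206.2 → 206
  G: 20 + 16.2 = 36.2 → 36
  B: 60 + 0.15×(128−60) = 60 + 10.2 = 70.2 → 70
rgb(206, 36, 70) = #CE2446.

#CE2446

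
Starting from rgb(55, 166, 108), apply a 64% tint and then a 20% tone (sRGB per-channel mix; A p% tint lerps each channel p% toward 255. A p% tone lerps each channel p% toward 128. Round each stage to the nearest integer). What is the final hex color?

#ACCCBB

Lerp each channel 64% toward 255:
  R: 55 + 0.64×(255−55) = 55 + 128 = 183 → 183
  G: 166 + 56.96 = 222.96 → 223
  B: 108 + 94.08 = 202.08 → 202
After the tint: rgb(183, 223, 202) = #B7DFCA.
Per channel, c → c + 0.2(128 − c):
  R: 183 + 0.2×(128−183) = 183 − 11 = 172 → 172
  G: 223 + 0.2×(128−223) = 223 − 19 = 204 → 204
  B: 202 + 0.2×(128−202) = 202 − 14.8 = 187.2 → 187
rgb(172, 204, 187) = #ACCCBB.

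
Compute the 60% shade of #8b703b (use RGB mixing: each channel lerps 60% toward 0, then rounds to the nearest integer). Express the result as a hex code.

#8b703b is rgb(139, 112, 59).
Lerp each channel 60% toward 0:
  R: 139 + 0.6×(0−139) = 139 − 83.4 = 55.6 → 56
  G: 112 − 67.2 = 44.8 → 45
  B: 59 + 0.6×(0−59) = 59 − 35.4 = 23.6 → 24
rgb(56, 45, 24) = #382d18.

#382d18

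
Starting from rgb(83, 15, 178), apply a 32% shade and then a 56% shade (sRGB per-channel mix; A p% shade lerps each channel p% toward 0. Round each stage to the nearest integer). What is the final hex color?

Lerp each channel 32% toward 0:
  R: 83 + 0.32×(0−83) = 83 − 26.56 = 56.44 → 56
  G: 15 − 4.8 = 10.2 → 10
  B: 178 − 56.96 = 121.04 → 121
After the shade: rgb(56, 10, 121) = #380A79.
A 56% shade moves each channel 56% toward 0:
  R: 56 + 0.56×(0−56) = 56 − 31.36 = 24.64 → 25
  G: 10 + 0.56×(0−10) = 10 − 5.6 = 4.4 → 4
  B: 121 + 0.56×(0−121) = 121 − 67.76 = 53.24 → 53
rgb(25, 4, 53) = #190435.

#190435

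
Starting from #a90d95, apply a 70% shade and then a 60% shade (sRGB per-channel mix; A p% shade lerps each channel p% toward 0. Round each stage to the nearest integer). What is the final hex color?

#140212

#a90d95 is rgb(169, 13, 149).
A 70% shade moves each channel 70% toward 0:
  R: 169 + 0.7×(0−169) = 169 − 118.3 = 50.7 → 51
  G: 13 + 0.7×(0−13) = 13 − 9.1 = 3.9 → 4
  B: 149 + 0.7×(0−149) = 149 − 104.3 = 44.7 → 45
After the shade: rgb(51, 4, 45) = #33042d.
A 60% shade moves each channel 60% toward 0:
  R: 51 + 0.6×(0−51) = 51 − 30.6 = 20.4 → 20
  G: 4 + 0.6×(0−4) = 4 − 2.4 = 1.6 → 2
  B: 45 + 0.6×(0−45) = 45 − 27 = 18 → 18
rgb(20, 2, 18) = #140212.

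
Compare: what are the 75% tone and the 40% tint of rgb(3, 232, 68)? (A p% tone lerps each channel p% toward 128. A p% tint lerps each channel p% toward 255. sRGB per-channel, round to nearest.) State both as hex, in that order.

#619A71, #68F18F

75% tone:
  R: 3 + 0.75×(128−3) = 3 + 93.75 = 96.75 → 97
  G: 232 + 0.75×(128−232) = 232 − 78 = 154 → 154
  B: 68 + 0.75×(128−68) = 68 + 45 = 113 → 113
  → #619A71
40% tint:
  R: 3 + 0.4×(255−3) = 3 + 100.8 = 103.8 → 104
  G: 232 + 0.4×(255−232) = 232 + 9.2 = 241.2 → 241
  B: 68 + 74.8 = 142.8 → 143
  → #68F18F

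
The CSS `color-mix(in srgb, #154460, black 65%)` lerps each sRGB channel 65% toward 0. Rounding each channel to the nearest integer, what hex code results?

#071822

#154460 is rgb(21, 68, 96).
Per channel, c → c + 0.65(0 − c):
  R: 21 − 13.65 = 7.35 → 7
  G: 68 + 0.65×(0−68) = 68 − 44.2 = 23.8 → 24
  B: 96 − 62.4 = 33.6 → 34
rgb(7, 24, 34) = #071822.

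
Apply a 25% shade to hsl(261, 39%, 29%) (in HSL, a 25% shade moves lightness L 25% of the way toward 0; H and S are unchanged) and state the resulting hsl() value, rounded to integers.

L moves 25% from 29 toward 0: 29 − 7.25 = 21.75 → 22.
H and S are unchanged.

hsl(261, 39%, 22%)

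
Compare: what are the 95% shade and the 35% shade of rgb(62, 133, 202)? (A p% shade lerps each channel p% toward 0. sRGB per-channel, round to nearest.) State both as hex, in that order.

95% shade:
  R: 62 + 0.95×(0−62) = 62 − 58.9 = 3.1 → 3
  G: 133 − 126.35 = 6.65 → 7
  B: 202 + 0.95×(0−202) = 202 − 191.9 = 10.1 → 10
  → #03070A
35% shade:
  R: 62 + 0.35×(0−62) = 62 − 21.7 = 40.3 → 40
  G: 133 + 0.35×(0−133) = 133 − 46.55 = 86.45 → 86
  B: 202 + 0.35×(0−202) = 202 − 70.7 = 131.3 → 131
  → #285683

#03070A, #285683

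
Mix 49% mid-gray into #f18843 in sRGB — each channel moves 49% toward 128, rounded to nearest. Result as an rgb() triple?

rgb(186, 132, 97)

#f18843 is rgb(241, 136, 67).
Per channel, c → c + 0.49(128 − c):
  R: 241 + 0.49×(128−241) = 241 − 55.37 = 185.63 → 186
  G: 136 − 3.92 = 132.08 → 132
  B: 67 + 29.89 = 96.89 → 97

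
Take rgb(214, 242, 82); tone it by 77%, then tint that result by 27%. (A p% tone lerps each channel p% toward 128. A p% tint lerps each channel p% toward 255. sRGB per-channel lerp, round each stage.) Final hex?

Lerp each channel 77% toward 128:
  R: 214 + 0.77×(128−214) = 214 − 66.22 = 147.78 → 148
  G: 242 + 0.77×(128−242) = 242 − 87.78 = 154.22 → 154
  B: 82 + 0.77×(128−82) = 82 + 35.42 = 117.42 → 117
After the tone: rgb(148, 154, 117) = #949a75.
Lerp each channel 27% toward 255:
  R: 148 + 28.89 = 176.89 → 177
  G: 154 + 0.27×(255−154) = 154 + 27.27 = 181.27 → 181
  B: 117 + 0.27×(255−117) = 117 + 37.26 = 154.26 → 154
rgb(177, 181, 154) = #b1b59a.

#b1b59a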